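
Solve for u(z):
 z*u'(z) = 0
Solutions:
 u(z) = C1


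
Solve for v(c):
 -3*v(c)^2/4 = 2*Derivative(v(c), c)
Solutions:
 v(c) = 8/(C1 + 3*c)


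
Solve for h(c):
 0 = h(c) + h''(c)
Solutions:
 h(c) = C1*sin(c) + C2*cos(c)


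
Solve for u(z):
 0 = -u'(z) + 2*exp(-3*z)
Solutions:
 u(z) = C1 - 2*exp(-3*z)/3


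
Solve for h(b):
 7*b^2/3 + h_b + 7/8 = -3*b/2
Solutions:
 h(b) = C1 - 7*b^3/9 - 3*b^2/4 - 7*b/8


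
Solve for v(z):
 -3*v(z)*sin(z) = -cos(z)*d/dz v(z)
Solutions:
 v(z) = C1/cos(z)^3


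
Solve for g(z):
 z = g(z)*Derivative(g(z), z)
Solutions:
 g(z) = -sqrt(C1 + z^2)
 g(z) = sqrt(C1 + z^2)


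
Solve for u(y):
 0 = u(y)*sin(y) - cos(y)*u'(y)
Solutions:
 u(y) = C1/cos(y)


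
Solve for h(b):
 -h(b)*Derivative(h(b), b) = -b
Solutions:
 h(b) = -sqrt(C1 + b^2)
 h(b) = sqrt(C1 + b^2)


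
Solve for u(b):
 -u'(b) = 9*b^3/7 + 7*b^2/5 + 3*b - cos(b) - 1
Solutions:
 u(b) = C1 - 9*b^4/28 - 7*b^3/15 - 3*b^2/2 + b + sin(b)


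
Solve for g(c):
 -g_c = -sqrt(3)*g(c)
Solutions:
 g(c) = C1*exp(sqrt(3)*c)


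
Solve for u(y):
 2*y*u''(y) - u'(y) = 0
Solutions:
 u(y) = C1 + C2*y^(3/2)


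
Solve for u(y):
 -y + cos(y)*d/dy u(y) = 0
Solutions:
 u(y) = C1 + Integral(y/cos(y), y)


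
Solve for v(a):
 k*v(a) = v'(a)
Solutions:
 v(a) = C1*exp(a*k)


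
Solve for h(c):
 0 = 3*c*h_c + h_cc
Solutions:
 h(c) = C1 + C2*erf(sqrt(6)*c/2)


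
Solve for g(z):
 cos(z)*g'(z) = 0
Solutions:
 g(z) = C1


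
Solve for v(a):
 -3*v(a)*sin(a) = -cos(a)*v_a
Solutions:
 v(a) = C1/cos(a)^3


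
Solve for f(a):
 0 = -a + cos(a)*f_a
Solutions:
 f(a) = C1 + Integral(a/cos(a), a)


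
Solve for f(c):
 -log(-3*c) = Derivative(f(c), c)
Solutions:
 f(c) = C1 - c*log(-c) + c*(1 - log(3))


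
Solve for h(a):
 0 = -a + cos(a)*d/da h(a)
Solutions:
 h(a) = C1 + Integral(a/cos(a), a)


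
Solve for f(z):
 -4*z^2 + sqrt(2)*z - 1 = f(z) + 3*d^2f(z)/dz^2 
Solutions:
 f(z) = C1*sin(sqrt(3)*z/3) + C2*cos(sqrt(3)*z/3) - 4*z^2 + sqrt(2)*z + 23


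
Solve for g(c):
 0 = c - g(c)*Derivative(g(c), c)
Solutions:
 g(c) = -sqrt(C1 + c^2)
 g(c) = sqrt(C1 + c^2)


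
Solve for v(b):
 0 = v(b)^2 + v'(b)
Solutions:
 v(b) = 1/(C1 + b)


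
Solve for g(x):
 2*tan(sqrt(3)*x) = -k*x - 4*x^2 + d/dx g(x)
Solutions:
 g(x) = C1 + k*x^2/2 + 4*x^3/3 - 2*sqrt(3)*log(cos(sqrt(3)*x))/3


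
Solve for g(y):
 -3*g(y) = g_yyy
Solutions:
 g(y) = C3*exp(-3^(1/3)*y) + (C1*sin(3^(5/6)*y/2) + C2*cos(3^(5/6)*y/2))*exp(3^(1/3)*y/2)


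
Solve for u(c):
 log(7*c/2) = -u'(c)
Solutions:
 u(c) = C1 - c*log(c) + c*log(2/7) + c


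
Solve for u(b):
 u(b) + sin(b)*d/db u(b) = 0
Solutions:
 u(b) = C1*sqrt(cos(b) + 1)/sqrt(cos(b) - 1)


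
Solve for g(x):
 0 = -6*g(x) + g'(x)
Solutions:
 g(x) = C1*exp(6*x)


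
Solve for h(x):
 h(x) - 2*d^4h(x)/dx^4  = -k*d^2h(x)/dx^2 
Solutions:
 h(x) = C1*exp(-x*sqrt(k - sqrt(k^2 + 8))/2) + C2*exp(x*sqrt(k - sqrt(k^2 + 8))/2) + C3*exp(-x*sqrt(k + sqrt(k^2 + 8))/2) + C4*exp(x*sqrt(k + sqrt(k^2 + 8))/2)


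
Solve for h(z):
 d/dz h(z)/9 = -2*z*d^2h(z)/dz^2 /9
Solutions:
 h(z) = C1 + C2*sqrt(z)


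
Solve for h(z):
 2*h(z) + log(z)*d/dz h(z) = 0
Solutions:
 h(z) = C1*exp(-2*li(z))


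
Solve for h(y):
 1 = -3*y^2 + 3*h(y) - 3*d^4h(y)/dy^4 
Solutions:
 h(y) = C1*exp(-y) + C2*exp(y) + C3*sin(y) + C4*cos(y) + y^2 + 1/3


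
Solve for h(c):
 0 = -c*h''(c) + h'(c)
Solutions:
 h(c) = C1 + C2*c^2


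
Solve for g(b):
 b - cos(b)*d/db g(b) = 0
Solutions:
 g(b) = C1 + Integral(b/cos(b), b)


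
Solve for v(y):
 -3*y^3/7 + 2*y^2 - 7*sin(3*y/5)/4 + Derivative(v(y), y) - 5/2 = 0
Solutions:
 v(y) = C1 + 3*y^4/28 - 2*y^3/3 + 5*y/2 - 35*cos(3*y/5)/12


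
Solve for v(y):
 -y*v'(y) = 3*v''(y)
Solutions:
 v(y) = C1 + C2*erf(sqrt(6)*y/6)


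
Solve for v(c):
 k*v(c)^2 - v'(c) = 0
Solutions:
 v(c) = -1/(C1 + c*k)


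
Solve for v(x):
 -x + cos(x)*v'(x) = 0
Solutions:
 v(x) = C1 + Integral(x/cos(x), x)


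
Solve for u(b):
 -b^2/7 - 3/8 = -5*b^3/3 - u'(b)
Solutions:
 u(b) = C1 - 5*b^4/12 + b^3/21 + 3*b/8


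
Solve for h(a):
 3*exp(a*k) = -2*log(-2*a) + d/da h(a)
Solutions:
 h(a) = C1 + 2*a*log(-a) + 2*a*(-1 + log(2)) + Piecewise((3*exp(a*k)/k, Ne(k, 0)), (3*a, True))


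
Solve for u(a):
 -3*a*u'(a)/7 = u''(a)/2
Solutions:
 u(a) = C1 + C2*erf(sqrt(21)*a/7)


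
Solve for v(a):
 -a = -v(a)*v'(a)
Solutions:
 v(a) = -sqrt(C1 + a^2)
 v(a) = sqrt(C1 + a^2)


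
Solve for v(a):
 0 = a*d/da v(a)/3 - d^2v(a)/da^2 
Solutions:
 v(a) = C1 + C2*erfi(sqrt(6)*a/6)


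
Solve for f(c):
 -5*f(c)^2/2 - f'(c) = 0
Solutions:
 f(c) = 2/(C1 + 5*c)


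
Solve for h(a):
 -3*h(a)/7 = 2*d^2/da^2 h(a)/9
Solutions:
 h(a) = C1*sin(3*sqrt(42)*a/14) + C2*cos(3*sqrt(42)*a/14)


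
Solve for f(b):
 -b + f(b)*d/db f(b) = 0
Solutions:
 f(b) = -sqrt(C1 + b^2)
 f(b) = sqrt(C1 + b^2)


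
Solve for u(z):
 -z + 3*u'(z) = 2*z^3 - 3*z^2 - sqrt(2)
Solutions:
 u(z) = C1 + z^4/6 - z^3/3 + z^2/6 - sqrt(2)*z/3


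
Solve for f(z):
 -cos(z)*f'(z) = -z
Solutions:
 f(z) = C1 + Integral(z/cos(z), z)


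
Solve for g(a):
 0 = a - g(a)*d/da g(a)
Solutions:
 g(a) = -sqrt(C1 + a^2)
 g(a) = sqrt(C1 + a^2)


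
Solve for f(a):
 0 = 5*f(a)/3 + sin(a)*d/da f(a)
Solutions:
 f(a) = C1*(cos(a) + 1)^(5/6)/(cos(a) - 1)^(5/6)


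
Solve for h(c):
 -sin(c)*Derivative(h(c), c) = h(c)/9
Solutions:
 h(c) = C1*(cos(c) + 1)^(1/18)/(cos(c) - 1)^(1/18)


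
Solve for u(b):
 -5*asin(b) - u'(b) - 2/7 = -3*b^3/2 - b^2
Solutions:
 u(b) = C1 + 3*b^4/8 + b^3/3 - 5*b*asin(b) - 2*b/7 - 5*sqrt(1 - b^2)


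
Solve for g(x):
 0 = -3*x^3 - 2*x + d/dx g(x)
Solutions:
 g(x) = C1 + 3*x^4/4 + x^2


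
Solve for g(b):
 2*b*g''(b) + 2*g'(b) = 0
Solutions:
 g(b) = C1 + C2*log(b)


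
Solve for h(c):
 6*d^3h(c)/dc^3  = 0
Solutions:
 h(c) = C1 + C2*c + C3*c^2


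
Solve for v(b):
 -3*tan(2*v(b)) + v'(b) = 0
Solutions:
 v(b) = -asin(C1*exp(6*b))/2 + pi/2
 v(b) = asin(C1*exp(6*b))/2


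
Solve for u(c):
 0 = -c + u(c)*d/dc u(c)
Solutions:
 u(c) = -sqrt(C1 + c^2)
 u(c) = sqrt(C1 + c^2)


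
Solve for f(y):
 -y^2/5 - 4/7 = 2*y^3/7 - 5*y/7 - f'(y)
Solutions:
 f(y) = C1 + y^4/14 + y^3/15 - 5*y^2/14 + 4*y/7


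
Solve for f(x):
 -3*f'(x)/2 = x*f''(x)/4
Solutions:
 f(x) = C1 + C2/x^5


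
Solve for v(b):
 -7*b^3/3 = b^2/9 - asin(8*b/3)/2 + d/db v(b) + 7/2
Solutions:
 v(b) = C1 - 7*b^4/12 - b^3/27 + b*asin(8*b/3)/2 - 7*b/2 + sqrt(9 - 64*b^2)/16


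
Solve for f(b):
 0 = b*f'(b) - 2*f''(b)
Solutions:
 f(b) = C1 + C2*erfi(b/2)


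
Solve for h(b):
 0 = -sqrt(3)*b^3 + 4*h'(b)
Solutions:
 h(b) = C1 + sqrt(3)*b^4/16


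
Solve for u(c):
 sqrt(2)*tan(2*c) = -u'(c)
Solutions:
 u(c) = C1 + sqrt(2)*log(cos(2*c))/2


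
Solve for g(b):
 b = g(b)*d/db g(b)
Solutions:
 g(b) = -sqrt(C1 + b^2)
 g(b) = sqrt(C1 + b^2)


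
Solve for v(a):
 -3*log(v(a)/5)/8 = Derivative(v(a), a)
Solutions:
 -8*Integral(1/(-log(_y) + log(5)), (_y, v(a)))/3 = C1 - a


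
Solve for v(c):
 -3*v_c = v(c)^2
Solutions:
 v(c) = 3/(C1 + c)


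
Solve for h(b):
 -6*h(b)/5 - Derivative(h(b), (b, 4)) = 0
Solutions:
 h(b) = (C1*sin(10^(3/4)*3^(1/4)*b/10) + C2*cos(10^(3/4)*3^(1/4)*b/10))*exp(-10^(3/4)*3^(1/4)*b/10) + (C3*sin(10^(3/4)*3^(1/4)*b/10) + C4*cos(10^(3/4)*3^(1/4)*b/10))*exp(10^(3/4)*3^(1/4)*b/10)


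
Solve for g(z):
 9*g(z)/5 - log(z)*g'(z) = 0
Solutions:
 g(z) = C1*exp(9*li(z)/5)


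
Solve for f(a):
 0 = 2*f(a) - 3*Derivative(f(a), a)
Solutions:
 f(a) = C1*exp(2*a/3)


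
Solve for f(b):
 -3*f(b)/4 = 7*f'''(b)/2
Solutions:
 f(b) = C3*exp(-14^(2/3)*3^(1/3)*b/14) + (C1*sin(14^(2/3)*3^(5/6)*b/28) + C2*cos(14^(2/3)*3^(5/6)*b/28))*exp(14^(2/3)*3^(1/3)*b/28)


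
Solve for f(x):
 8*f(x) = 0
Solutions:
 f(x) = 0


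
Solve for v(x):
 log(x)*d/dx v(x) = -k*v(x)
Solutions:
 v(x) = C1*exp(-k*li(x))


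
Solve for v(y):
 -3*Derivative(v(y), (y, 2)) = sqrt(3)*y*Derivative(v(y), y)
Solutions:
 v(y) = C1 + C2*erf(sqrt(2)*3^(3/4)*y/6)


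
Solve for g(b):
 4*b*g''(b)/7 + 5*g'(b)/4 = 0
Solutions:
 g(b) = C1 + C2/b^(19/16)


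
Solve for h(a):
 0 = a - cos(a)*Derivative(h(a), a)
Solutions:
 h(a) = C1 + Integral(a/cos(a), a)


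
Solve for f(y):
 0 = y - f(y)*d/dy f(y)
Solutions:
 f(y) = -sqrt(C1 + y^2)
 f(y) = sqrt(C1 + y^2)


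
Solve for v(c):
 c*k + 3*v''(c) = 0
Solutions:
 v(c) = C1 + C2*c - c^3*k/18


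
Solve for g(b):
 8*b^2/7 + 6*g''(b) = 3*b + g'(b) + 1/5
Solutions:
 g(b) = C1 + C2*exp(b/6) + 8*b^3/21 + 75*b^2/14 + 2243*b/35


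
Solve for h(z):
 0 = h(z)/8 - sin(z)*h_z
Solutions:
 h(z) = C1*(cos(z) - 1)^(1/16)/(cos(z) + 1)^(1/16)


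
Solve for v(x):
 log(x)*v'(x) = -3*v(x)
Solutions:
 v(x) = C1*exp(-3*li(x))


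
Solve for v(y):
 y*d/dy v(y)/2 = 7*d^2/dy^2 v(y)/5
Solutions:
 v(y) = C1 + C2*erfi(sqrt(35)*y/14)


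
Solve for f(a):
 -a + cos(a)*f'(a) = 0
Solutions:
 f(a) = C1 + Integral(a/cos(a), a)


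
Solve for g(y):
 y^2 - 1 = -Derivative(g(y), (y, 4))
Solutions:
 g(y) = C1 + C2*y + C3*y^2 + C4*y^3 - y^6/360 + y^4/24


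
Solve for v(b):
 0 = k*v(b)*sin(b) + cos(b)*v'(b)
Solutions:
 v(b) = C1*exp(k*log(cos(b)))


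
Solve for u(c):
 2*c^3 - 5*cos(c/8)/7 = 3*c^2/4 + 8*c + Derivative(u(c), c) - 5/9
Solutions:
 u(c) = C1 + c^4/2 - c^3/4 - 4*c^2 + 5*c/9 - 40*sin(c/8)/7


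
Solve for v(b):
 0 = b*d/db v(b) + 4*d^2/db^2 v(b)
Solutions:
 v(b) = C1 + C2*erf(sqrt(2)*b/4)


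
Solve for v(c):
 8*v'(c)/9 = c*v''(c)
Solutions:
 v(c) = C1 + C2*c^(17/9)


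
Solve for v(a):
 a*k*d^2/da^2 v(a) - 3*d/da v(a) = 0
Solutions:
 v(a) = C1 + a^(((re(k) + 3)*re(k) + im(k)^2)/(re(k)^2 + im(k)^2))*(C2*sin(3*log(a)*Abs(im(k))/(re(k)^2 + im(k)^2)) + C3*cos(3*log(a)*im(k)/(re(k)^2 + im(k)^2)))


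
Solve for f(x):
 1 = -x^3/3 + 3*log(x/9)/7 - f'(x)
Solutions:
 f(x) = C1 - x^4/12 + 3*x*log(x)/7 - 10*x/7 - 6*x*log(3)/7


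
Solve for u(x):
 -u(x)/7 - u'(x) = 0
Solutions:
 u(x) = C1*exp(-x/7)


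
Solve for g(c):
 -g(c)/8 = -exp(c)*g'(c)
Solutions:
 g(c) = C1*exp(-exp(-c)/8)


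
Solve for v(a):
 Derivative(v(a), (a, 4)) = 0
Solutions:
 v(a) = C1 + C2*a + C3*a^2 + C4*a^3


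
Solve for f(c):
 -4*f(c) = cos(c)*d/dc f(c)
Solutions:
 f(c) = C1*(sin(c)^2 - 2*sin(c) + 1)/(sin(c)^2 + 2*sin(c) + 1)


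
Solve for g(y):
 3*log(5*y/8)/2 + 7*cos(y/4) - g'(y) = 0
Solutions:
 g(y) = C1 + 3*y*log(y)/2 - 5*y*log(2) - 3*y/2 + y*log(10)/2 + y*log(5) + 28*sin(y/4)


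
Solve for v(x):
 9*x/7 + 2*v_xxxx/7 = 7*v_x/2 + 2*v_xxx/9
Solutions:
 v(x) = C1 + C2*exp(x*(-7^(2/3)*(81*sqrt(59385) + 19739)^(1/3) - 28*7^(1/3)/(81*sqrt(59385) + 19739)^(1/3) + 28)/108)*sin(sqrt(3)*7^(1/3)*x*(-7^(1/3)*(81*sqrt(59385) + 19739)^(1/3) + 28/(81*sqrt(59385) + 19739)^(1/3))/108) + C3*exp(x*(-7^(2/3)*(81*sqrt(59385) + 19739)^(1/3) - 28*7^(1/3)/(81*sqrt(59385) + 19739)^(1/3) + 28)/108)*cos(sqrt(3)*7^(1/3)*x*(-7^(1/3)*(81*sqrt(59385) + 19739)^(1/3) + 28/(81*sqrt(59385) + 19739)^(1/3))/108) + C4*exp(x*(28*7^(1/3)/(81*sqrt(59385) + 19739)^(1/3) + 14 + 7^(2/3)*(81*sqrt(59385) + 19739)^(1/3))/54) + 9*x^2/49


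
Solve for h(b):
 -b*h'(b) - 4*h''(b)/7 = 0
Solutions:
 h(b) = C1 + C2*erf(sqrt(14)*b/4)


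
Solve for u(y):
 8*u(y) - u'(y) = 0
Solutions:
 u(y) = C1*exp(8*y)


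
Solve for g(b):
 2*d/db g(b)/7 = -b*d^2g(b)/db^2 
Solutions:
 g(b) = C1 + C2*b^(5/7)


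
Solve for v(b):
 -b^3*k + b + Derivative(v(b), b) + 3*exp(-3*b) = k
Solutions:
 v(b) = C1 + b^4*k/4 - b^2/2 + b*k + exp(-3*b)


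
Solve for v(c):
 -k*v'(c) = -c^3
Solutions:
 v(c) = C1 + c^4/(4*k)


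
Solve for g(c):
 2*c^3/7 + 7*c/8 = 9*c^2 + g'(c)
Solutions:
 g(c) = C1 + c^4/14 - 3*c^3 + 7*c^2/16


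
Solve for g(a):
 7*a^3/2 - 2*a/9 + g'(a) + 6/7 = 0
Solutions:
 g(a) = C1 - 7*a^4/8 + a^2/9 - 6*a/7


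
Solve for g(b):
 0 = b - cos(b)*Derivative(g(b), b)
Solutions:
 g(b) = C1 + Integral(b/cos(b), b)


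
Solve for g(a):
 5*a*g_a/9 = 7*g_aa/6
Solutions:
 g(a) = C1 + C2*erfi(sqrt(105)*a/21)


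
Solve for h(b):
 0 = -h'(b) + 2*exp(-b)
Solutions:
 h(b) = C1 - 2*exp(-b)


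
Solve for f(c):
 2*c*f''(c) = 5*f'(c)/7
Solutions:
 f(c) = C1 + C2*c^(19/14)


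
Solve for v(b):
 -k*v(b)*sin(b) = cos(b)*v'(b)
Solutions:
 v(b) = C1*exp(k*log(cos(b)))


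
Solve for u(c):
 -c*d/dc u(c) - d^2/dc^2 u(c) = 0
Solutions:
 u(c) = C1 + C2*erf(sqrt(2)*c/2)


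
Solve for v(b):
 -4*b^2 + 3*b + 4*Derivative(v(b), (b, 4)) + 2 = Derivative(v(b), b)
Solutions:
 v(b) = C1 + C4*exp(2^(1/3)*b/2) - 4*b^3/3 + 3*b^2/2 + 2*b + (C2*sin(2^(1/3)*sqrt(3)*b/4) + C3*cos(2^(1/3)*sqrt(3)*b/4))*exp(-2^(1/3)*b/4)


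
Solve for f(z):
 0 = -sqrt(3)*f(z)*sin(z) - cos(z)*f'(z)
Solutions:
 f(z) = C1*cos(z)^(sqrt(3))


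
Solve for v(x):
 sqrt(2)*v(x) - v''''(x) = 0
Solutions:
 v(x) = C1*exp(-2^(1/8)*x) + C2*exp(2^(1/8)*x) + C3*sin(2^(1/8)*x) + C4*cos(2^(1/8)*x)


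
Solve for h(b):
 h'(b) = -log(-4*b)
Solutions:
 h(b) = C1 - b*log(-b) + b*(1 - 2*log(2))


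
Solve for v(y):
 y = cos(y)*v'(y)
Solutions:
 v(y) = C1 + Integral(y/cos(y), y)


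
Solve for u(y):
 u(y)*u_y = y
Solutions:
 u(y) = -sqrt(C1 + y^2)
 u(y) = sqrt(C1 + y^2)


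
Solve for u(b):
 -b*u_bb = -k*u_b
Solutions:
 u(b) = C1 + b^(re(k) + 1)*(C2*sin(log(b)*Abs(im(k))) + C3*cos(log(b)*im(k)))


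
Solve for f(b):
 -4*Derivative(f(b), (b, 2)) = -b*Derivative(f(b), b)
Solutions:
 f(b) = C1 + C2*erfi(sqrt(2)*b/4)


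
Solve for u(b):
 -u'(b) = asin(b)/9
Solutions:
 u(b) = C1 - b*asin(b)/9 - sqrt(1 - b^2)/9


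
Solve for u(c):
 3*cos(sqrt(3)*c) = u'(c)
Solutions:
 u(c) = C1 + sqrt(3)*sin(sqrt(3)*c)


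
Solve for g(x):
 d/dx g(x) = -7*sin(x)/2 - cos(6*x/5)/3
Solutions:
 g(x) = C1 - 5*sin(6*x/5)/18 + 7*cos(x)/2


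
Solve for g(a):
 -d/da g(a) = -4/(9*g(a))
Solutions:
 g(a) = -sqrt(C1 + 8*a)/3
 g(a) = sqrt(C1 + 8*a)/3


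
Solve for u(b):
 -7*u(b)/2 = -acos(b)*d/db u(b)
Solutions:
 u(b) = C1*exp(7*Integral(1/acos(b), b)/2)


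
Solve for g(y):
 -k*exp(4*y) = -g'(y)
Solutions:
 g(y) = C1 + k*exp(4*y)/4


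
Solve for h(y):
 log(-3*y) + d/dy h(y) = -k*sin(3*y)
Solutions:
 h(y) = C1 + k*cos(3*y)/3 - y*log(-y) - y*log(3) + y


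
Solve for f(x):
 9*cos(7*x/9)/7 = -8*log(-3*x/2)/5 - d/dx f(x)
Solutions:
 f(x) = C1 - 8*x*log(-x)/5 - 8*x*log(3)/5 + 8*x*log(2)/5 + 8*x/5 - 81*sin(7*x/9)/49


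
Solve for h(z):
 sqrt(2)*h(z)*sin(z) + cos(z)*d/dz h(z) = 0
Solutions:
 h(z) = C1*cos(z)^(sqrt(2))


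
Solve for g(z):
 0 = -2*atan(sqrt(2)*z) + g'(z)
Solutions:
 g(z) = C1 + 2*z*atan(sqrt(2)*z) - sqrt(2)*log(2*z^2 + 1)/2


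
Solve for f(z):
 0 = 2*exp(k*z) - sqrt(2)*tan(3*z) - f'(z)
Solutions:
 f(z) = C1 + 2*Piecewise((exp(k*z)/k, Ne(k, 0)), (z, True)) + sqrt(2)*log(cos(3*z))/3


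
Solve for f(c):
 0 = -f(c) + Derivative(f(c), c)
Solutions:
 f(c) = C1*exp(c)


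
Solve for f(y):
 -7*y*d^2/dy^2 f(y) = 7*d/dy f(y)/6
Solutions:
 f(y) = C1 + C2*y^(5/6)


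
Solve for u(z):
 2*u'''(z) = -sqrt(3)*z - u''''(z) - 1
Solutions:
 u(z) = C1 + C2*z + C3*z^2 + C4*exp(-2*z) - sqrt(3)*z^4/48 + z^3*(-2 + sqrt(3))/24


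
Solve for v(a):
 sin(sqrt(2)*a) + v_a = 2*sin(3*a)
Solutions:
 v(a) = C1 - 2*cos(3*a)/3 + sqrt(2)*cos(sqrt(2)*a)/2


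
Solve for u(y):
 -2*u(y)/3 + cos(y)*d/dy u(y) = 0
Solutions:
 u(y) = C1*(sin(y) + 1)^(1/3)/(sin(y) - 1)^(1/3)


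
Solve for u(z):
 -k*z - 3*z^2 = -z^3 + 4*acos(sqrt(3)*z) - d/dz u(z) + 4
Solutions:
 u(z) = C1 + k*z^2/2 - z^4/4 + z^3 + 4*z*acos(sqrt(3)*z) + 4*z - 4*sqrt(3)*sqrt(1 - 3*z^2)/3


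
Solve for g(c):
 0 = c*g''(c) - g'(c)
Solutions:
 g(c) = C1 + C2*c^2


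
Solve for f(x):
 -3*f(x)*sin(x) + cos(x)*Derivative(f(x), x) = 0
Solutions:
 f(x) = C1/cos(x)^3


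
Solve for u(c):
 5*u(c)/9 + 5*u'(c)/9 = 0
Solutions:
 u(c) = C1*exp(-c)


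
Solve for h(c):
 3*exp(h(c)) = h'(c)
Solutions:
 h(c) = log(-1/(C1 + 3*c))


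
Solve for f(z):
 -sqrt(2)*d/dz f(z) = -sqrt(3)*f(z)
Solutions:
 f(z) = C1*exp(sqrt(6)*z/2)


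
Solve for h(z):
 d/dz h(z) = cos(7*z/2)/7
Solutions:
 h(z) = C1 + 2*sin(7*z/2)/49


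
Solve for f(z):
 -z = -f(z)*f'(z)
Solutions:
 f(z) = -sqrt(C1 + z^2)
 f(z) = sqrt(C1 + z^2)


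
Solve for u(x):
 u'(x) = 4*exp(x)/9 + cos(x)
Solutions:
 u(x) = C1 + 4*exp(x)/9 + sin(x)


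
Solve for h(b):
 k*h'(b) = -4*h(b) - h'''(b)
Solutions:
 h(b) = C1*exp(b*(2*k/((-3^(1/3) + 3^(5/6)*I)*(sqrt(3)*sqrt(k^3 + 108) + 18)^(1/3)) + 3^(1/3)*(sqrt(3)*sqrt(k^3 + 108) + 18)^(1/3)/6 - 3^(5/6)*I*(sqrt(3)*sqrt(k^3 + 108) + 18)^(1/3)/6)) + C2*exp(b*(-2*k/((3^(1/3) + 3^(5/6)*I)*(sqrt(3)*sqrt(k^3 + 108) + 18)^(1/3)) + 3^(1/3)*(sqrt(3)*sqrt(k^3 + 108) + 18)^(1/3)/6 + 3^(5/6)*I*(sqrt(3)*sqrt(k^3 + 108) + 18)^(1/3)/6)) + C3*exp(3^(1/3)*b*(3^(1/3)*k/(sqrt(3)*sqrt(k^3 + 108) + 18)^(1/3) - (sqrt(3)*sqrt(k^3 + 108) + 18)^(1/3))/3)


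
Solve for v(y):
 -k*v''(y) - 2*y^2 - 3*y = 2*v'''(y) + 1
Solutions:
 v(y) = C1 + C2*y + C3*exp(-k*y/2) - y^4/(6*k) + y^3*(-3 + 8/k)/(6*k) + y^2*(-1/2 + 3/k - 8/k^2)/k


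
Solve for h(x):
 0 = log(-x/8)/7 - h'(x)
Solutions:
 h(x) = C1 + x*log(-x)/7 + x*(-3*log(2) - 1)/7


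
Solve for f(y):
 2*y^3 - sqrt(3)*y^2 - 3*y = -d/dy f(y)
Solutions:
 f(y) = C1 - y^4/2 + sqrt(3)*y^3/3 + 3*y^2/2


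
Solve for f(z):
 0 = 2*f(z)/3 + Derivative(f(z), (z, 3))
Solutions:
 f(z) = C3*exp(-2^(1/3)*3^(2/3)*z/3) + (C1*sin(2^(1/3)*3^(1/6)*z/2) + C2*cos(2^(1/3)*3^(1/6)*z/2))*exp(2^(1/3)*3^(2/3)*z/6)


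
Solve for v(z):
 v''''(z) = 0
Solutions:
 v(z) = C1 + C2*z + C3*z^2 + C4*z^3


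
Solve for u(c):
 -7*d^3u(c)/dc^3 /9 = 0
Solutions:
 u(c) = C1 + C2*c + C3*c^2


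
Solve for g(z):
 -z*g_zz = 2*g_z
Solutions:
 g(z) = C1 + C2/z


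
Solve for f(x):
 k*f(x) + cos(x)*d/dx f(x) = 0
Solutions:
 f(x) = C1*exp(k*(log(sin(x) - 1) - log(sin(x) + 1))/2)


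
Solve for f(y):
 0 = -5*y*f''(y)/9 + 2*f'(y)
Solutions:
 f(y) = C1 + C2*y^(23/5)


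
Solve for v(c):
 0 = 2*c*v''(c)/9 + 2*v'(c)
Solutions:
 v(c) = C1 + C2/c^8


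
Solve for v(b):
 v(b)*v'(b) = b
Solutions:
 v(b) = -sqrt(C1 + b^2)
 v(b) = sqrt(C1 + b^2)


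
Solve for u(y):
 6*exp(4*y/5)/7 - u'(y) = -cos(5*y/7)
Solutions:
 u(y) = C1 + 15*exp(4*y/5)/14 + 7*sin(5*y/7)/5


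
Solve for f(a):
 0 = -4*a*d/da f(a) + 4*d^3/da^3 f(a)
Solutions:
 f(a) = C1 + Integral(C2*airyai(a) + C3*airybi(a), a)


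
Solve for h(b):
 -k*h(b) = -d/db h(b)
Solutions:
 h(b) = C1*exp(b*k)


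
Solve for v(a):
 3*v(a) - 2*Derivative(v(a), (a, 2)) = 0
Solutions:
 v(a) = C1*exp(-sqrt(6)*a/2) + C2*exp(sqrt(6)*a/2)


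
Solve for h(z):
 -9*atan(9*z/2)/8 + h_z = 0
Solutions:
 h(z) = C1 + 9*z*atan(9*z/2)/8 - log(81*z^2 + 4)/8


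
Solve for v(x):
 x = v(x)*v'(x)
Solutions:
 v(x) = -sqrt(C1 + x^2)
 v(x) = sqrt(C1 + x^2)


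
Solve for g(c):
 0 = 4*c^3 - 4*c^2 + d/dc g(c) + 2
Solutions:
 g(c) = C1 - c^4 + 4*c^3/3 - 2*c


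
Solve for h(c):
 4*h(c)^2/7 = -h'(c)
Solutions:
 h(c) = 7/(C1 + 4*c)


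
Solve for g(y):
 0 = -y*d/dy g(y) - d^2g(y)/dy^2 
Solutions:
 g(y) = C1 + C2*erf(sqrt(2)*y/2)


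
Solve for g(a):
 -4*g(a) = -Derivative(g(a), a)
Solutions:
 g(a) = C1*exp(4*a)


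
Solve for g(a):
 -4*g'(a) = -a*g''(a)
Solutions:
 g(a) = C1 + C2*a^5


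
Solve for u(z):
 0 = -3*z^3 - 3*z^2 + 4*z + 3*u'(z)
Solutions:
 u(z) = C1 + z^4/4 + z^3/3 - 2*z^2/3


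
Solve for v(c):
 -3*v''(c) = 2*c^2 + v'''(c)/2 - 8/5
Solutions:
 v(c) = C1 + C2*c + C3*exp(-6*c) - c^4/18 + c^3/27 + 67*c^2/270


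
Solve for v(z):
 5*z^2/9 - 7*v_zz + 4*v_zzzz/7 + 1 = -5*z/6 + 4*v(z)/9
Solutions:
 v(z) = C1*exp(-sqrt(6)*z*sqrt(147 + sqrt(22057))/12) + C2*exp(sqrt(6)*z*sqrt(147 + sqrt(22057))/12) + C3*sin(sqrt(6)*z*sqrt(-147 + sqrt(22057))/12) + C4*cos(sqrt(6)*z*sqrt(-147 + sqrt(22057))/12) + 5*z^2/4 + 15*z/8 - 297/8


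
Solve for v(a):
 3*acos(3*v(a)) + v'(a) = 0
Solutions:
 Integral(1/acos(3*_y), (_y, v(a))) = C1 - 3*a


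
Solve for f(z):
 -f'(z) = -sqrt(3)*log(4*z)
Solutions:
 f(z) = C1 + sqrt(3)*z*log(z) - sqrt(3)*z + 2*sqrt(3)*z*log(2)


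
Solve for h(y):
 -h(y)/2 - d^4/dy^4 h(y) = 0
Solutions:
 h(y) = (C1*sin(2^(1/4)*y/2) + C2*cos(2^(1/4)*y/2))*exp(-2^(1/4)*y/2) + (C3*sin(2^(1/4)*y/2) + C4*cos(2^(1/4)*y/2))*exp(2^(1/4)*y/2)


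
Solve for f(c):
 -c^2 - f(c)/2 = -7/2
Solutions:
 f(c) = 7 - 2*c^2


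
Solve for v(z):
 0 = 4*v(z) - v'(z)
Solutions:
 v(z) = C1*exp(4*z)


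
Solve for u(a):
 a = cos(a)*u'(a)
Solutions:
 u(a) = C1 + Integral(a/cos(a), a)


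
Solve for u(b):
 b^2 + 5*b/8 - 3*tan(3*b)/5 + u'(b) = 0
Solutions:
 u(b) = C1 - b^3/3 - 5*b^2/16 - log(cos(3*b))/5


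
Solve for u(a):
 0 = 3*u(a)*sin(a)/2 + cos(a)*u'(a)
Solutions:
 u(a) = C1*cos(a)^(3/2)


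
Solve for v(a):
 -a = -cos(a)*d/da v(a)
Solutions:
 v(a) = C1 + Integral(a/cos(a), a)


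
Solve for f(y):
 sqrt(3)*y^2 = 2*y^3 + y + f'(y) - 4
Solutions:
 f(y) = C1 - y^4/2 + sqrt(3)*y^3/3 - y^2/2 + 4*y


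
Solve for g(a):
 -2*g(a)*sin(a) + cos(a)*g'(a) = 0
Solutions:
 g(a) = C1/cos(a)^2


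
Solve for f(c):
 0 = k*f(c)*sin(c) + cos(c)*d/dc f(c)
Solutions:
 f(c) = C1*exp(k*log(cos(c)))


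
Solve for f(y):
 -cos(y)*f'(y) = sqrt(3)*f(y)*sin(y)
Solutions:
 f(y) = C1*cos(y)^(sqrt(3))


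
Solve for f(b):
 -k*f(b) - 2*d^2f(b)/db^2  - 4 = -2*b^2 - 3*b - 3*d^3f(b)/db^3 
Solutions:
 f(b) = C1*exp(b*(-2^(2/3)*(-243*k + sqrt((243*k + 16)^2 - 256) - 16)^(1/3) + 4 - 8*2^(1/3)/(-243*k + sqrt((243*k + 16)^2 - 256) - 16)^(1/3))/18) + C2*exp(b*(2^(2/3)*(-243*k + sqrt((243*k + 16)^2 - 256) - 16)^(1/3) - 2^(2/3)*sqrt(3)*I*(-243*k + sqrt((243*k + 16)^2 - 256) - 16)^(1/3) + 8 - 32*2^(1/3)/((-1 + sqrt(3)*I)*(-243*k + sqrt((243*k + 16)^2 - 256) - 16)^(1/3)))/36) + C3*exp(b*(2^(2/3)*(-243*k + sqrt((243*k + 16)^2 - 256) - 16)^(1/3) + 2^(2/3)*sqrt(3)*I*(-243*k + sqrt((243*k + 16)^2 - 256) - 16)^(1/3) + 8 + 32*2^(1/3)/((1 + sqrt(3)*I)*(-243*k + sqrt((243*k + 16)^2 - 256) - 16)^(1/3)))/36) + 2*b^2/k + 3*b/k - 4/k - 8/k^2


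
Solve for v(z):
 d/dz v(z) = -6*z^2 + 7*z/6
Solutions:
 v(z) = C1 - 2*z^3 + 7*z^2/12


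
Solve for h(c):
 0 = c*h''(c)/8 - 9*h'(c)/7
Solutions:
 h(c) = C1 + C2*c^(79/7)


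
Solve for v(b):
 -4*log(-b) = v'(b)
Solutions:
 v(b) = C1 - 4*b*log(-b) + 4*b


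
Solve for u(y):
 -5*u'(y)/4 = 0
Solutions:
 u(y) = C1


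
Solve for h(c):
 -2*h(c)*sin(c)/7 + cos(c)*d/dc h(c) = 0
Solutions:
 h(c) = C1/cos(c)^(2/7)


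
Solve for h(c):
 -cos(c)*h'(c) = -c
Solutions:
 h(c) = C1 + Integral(c/cos(c), c)


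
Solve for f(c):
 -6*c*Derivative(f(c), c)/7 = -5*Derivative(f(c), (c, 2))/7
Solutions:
 f(c) = C1 + C2*erfi(sqrt(15)*c/5)


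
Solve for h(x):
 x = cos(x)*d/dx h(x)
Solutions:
 h(x) = C1 + Integral(x/cos(x), x)


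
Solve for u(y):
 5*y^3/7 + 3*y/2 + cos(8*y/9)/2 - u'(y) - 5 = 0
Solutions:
 u(y) = C1 + 5*y^4/28 + 3*y^2/4 - 5*y + 9*sin(8*y/9)/16


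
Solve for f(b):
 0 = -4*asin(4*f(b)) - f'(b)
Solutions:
 Integral(1/asin(4*_y), (_y, f(b))) = C1 - 4*b


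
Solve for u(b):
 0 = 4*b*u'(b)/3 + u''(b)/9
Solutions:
 u(b) = C1 + C2*erf(sqrt(6)*b)


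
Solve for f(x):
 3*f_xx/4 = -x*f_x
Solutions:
 f(x) = C1 + C2*erf(sqrt(6)*x/3)


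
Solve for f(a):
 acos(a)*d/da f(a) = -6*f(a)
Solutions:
 f(a) = C1*exp(-6*Integral(1/acos(a), a))


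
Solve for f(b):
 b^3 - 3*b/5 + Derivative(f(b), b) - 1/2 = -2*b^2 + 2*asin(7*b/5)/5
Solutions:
 f(b) = C1 - b^4/4 - 2*b^3/3 + 3*b^2/10 + 2*b*asin(7*b/5)/5 + b/2 + 2*sqrt(25 - 49*b^2)/35


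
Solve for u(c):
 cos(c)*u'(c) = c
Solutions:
 u(c) = C1 + Integral(c/cos(c), c)


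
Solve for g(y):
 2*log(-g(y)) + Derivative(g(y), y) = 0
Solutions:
 -li(-g(y)) = C1 - 2*y


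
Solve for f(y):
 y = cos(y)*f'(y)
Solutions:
 f(y) = C1 + Integral(y/cos(y), y)


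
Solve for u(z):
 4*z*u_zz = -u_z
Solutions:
 u(z) = C1 + C2*z^(3/4)


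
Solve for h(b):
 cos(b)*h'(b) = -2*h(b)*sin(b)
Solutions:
 h(b) = C1*cos(b)^2


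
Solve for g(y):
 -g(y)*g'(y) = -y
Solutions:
 g(y) = -sqrt(C1 + y^2)
 g(y) = sqrt(C1 + y^2)


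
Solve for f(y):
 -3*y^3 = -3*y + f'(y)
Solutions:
 f(y) = C1 - 3*y^4/4 + 3*y^2/2


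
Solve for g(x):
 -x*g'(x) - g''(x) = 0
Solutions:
 g(x) = C1 + C2*erf(sqrt(2)*x/2)


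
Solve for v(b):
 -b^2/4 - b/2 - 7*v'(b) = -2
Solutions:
 v(b) = C1 - b^3/84 - b^2/28 + 2*b/7


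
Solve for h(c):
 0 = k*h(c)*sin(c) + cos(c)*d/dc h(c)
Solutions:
 h(c) = C1*exp(k*log(cos(c)))


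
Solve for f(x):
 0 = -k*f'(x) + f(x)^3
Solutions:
 f(x) = -sqrt(2)*sqrt(-k/(C1*k + x))/2
 f(x) = sqrt(2)*sqrt(-k/(C1*k + x))/2


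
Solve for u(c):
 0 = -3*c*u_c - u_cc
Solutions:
 u(c) = C1 + C2*erf(sqrt(6)*c/2)


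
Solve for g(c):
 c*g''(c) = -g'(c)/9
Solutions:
 g(c) = C1 + C2*c^(8/9)


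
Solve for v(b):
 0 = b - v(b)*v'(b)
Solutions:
 v(b) = -sqrt(C1 + b^2)
 v(b) = sqrt(C1 + b^2)


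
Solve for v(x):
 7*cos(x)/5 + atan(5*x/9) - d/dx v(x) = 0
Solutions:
 v(x) = C1 + x*atan(5*x/9) - 9*log(25*x^2 + 81)/10 + 7*sin(x)/5


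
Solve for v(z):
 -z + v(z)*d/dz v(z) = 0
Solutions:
 v(z) = -sqrt(C1 + z^2)
 v(z) = sqrt(C1 + z^2)


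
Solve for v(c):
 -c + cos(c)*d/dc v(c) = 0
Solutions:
 v(c) = C1 + Integral(c/cos(c), c)


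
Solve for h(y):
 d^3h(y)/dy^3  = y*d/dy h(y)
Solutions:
 h(y) = C1 + Integral(C2*airyai(y) + C3*airybi(y), y)


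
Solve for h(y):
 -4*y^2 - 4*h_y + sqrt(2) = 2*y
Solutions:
 h(y) = C1 - y^3/3 - y^2/4 + sqrt(2)*y/4


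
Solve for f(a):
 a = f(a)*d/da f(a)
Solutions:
 f(a) = -sqrt(C1 + a^2)
 f(a) = sqrt(C1 + a^2)


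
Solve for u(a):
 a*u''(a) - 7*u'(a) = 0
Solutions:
 u(a) = C1 + C2*a^8


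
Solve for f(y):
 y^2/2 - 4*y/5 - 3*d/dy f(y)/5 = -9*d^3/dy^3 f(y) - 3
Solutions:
 f(y) = C1 + C2*exp(-sqrt(15)*y/15) + C3*exp(sqrt(15)*y/15) + 5*y^3/18 - 2*y^2/3 + 30*y


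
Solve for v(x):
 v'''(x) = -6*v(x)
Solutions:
 v(x) = C3*exp(-6^(1/3)*x) + (C1*sin(2^(1/3)*3^(5/6)*x/2) + C2*cos(2^(1/3)*3^(5/6)*x/2))*exp(6^(1/3)*x/2)


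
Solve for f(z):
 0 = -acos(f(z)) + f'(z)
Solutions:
 Integral(1/acos(_y), (_y, f(z))) = C1 + z


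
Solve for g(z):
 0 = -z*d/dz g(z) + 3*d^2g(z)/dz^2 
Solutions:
 g(z) = C1 + C2*erfi(sqrt(6)*z/6)


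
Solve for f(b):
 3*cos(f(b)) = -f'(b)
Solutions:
 f(b) = pi - asin((C1 + exp(6*b))/(C1 - exp(6*b)))
 f(b) = asin((C1 + exp(6*b))/(C1 - exp(6*b)))


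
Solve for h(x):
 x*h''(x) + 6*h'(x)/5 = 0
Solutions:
 h(x) = C1 + C2/x^(1/5)


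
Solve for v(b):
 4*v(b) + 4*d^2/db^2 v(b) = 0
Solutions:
 v(b) = C1*sin(b) + C2*cos(b)


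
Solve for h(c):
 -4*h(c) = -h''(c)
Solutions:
 h(c) = C1*exp(-2*c) + C2*exp(2*c)


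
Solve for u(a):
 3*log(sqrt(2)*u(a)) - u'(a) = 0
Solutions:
 -2*Integral(1/(2*log(_y) + log(2)), (_y, u(a)))/3 = C1 - a


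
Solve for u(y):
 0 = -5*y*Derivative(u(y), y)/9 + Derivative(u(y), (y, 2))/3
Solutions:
 u(y) = C1 + C2*erfi(sqrt(30)*y/6)


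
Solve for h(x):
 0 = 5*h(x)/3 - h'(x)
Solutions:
 h(x) = C1*exp(5*x/3)


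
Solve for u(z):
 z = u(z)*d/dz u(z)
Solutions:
 u(z) = -sqrt(C1 + z^2)
 u(z) = sqrt(C1 + z^2)


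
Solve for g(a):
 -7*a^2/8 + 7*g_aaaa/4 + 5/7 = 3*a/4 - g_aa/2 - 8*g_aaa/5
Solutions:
 g(a) = C1 + C2*a + 7*a^4/48 - 97*a^3/60 + 12153*a^2/1400 + (C3*sin(sqrt(94)*a/35) + C4*cos(sqrt(94)*a/35))*exp(-16*a/35)


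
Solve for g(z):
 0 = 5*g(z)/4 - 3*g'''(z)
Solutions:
 g(z) = C3*exp(90^(1/3)*z/6) + (C1*sin(10^(1/3)*3^(1/6)*z/4) + C2*cos(10^(1/3)*3^(1/6)*z/4))*exp(-90^(1/3)*z/12)


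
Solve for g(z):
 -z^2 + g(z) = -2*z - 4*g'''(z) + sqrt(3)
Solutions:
 g(z) = C3*exp(-2^(1/3)*z/2) + z^2 - 2*z + (C1*sin(2^(1/3)*sqrt(3)*z/4) + C2*cos(2^(1/3)*sqrt(3)*z/4))*exp(2^(1/3)*z/4) + sqrt(3)


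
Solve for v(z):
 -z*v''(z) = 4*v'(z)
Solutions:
 v(z) = C1 + C2/z^3


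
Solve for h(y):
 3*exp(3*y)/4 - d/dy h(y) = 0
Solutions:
 h(y) = C1 + exp(3*y)/4


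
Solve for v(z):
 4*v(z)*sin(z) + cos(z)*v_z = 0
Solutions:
 v(z) = C1*cos(z)^4


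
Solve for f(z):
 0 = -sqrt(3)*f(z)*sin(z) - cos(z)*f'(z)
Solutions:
 f(z) = C1*cos(z)^(sqrt(3))


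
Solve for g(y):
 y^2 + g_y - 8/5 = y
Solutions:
 g(y) = C1 - y^3/3 + y^2/2 + 8*y/5


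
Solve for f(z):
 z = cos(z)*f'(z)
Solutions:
 f(z) = C1 + Integral(z/cos(z), z)


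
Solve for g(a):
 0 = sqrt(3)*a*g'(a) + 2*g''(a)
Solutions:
 g(a) = C1 + C2*erf(3^(1/4)*a/2)


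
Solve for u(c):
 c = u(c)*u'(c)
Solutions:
 u(c) = -sqrt(C1 + c^2)
 u(c) = sqrt(C1 + c^2)


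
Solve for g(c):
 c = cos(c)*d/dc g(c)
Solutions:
 g(c) = C1 + Integral(c/cos(c), c)


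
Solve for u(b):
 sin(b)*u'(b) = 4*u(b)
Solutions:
 u(b) = C1*(cos(b)^2 - 2*cos(b) + 1)/(cos(b)^2 + 2*cos(b) + 1)


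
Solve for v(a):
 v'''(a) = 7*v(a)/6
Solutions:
 v(a) = C3*exp(6^(2/3)*7^(1/3)*a/6) + (C1*sin(2^(2/3)*3^(1/6)*7^(1/3)*a/4) + C2*cos(2^(2/3)*3^(1/6)*7^(1/3)*a/4))*exp(-6^(2/3)*7^(1/3)*a/12)


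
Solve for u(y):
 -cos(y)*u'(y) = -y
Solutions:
 u(y) = C1 + Integral(y/cos(y), y)


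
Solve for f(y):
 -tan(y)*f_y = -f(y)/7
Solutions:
 f(y) = C1*sin(y)^(1/7)


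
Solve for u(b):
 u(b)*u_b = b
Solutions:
 u(b) = -sqrt(C1 + b^2)
 u(b) = sqrt(C1 + b^2)


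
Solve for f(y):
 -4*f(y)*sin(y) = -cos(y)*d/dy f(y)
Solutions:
 f(y) = C1/cos(y)^4


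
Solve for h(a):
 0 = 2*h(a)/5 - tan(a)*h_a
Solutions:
 h(a) = C1*sin(a)^(2/5)


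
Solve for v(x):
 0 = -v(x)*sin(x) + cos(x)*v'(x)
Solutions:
 v(x) = C1/cos(x)


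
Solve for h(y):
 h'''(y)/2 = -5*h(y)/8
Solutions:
 h(y) = C3*exp(-10^(1/3)*y/2) + (C1*sin(10^(1/3)*sqrt(3)*y/4) + C2*cos(10^(1/3)*sqrt(3)*y/4))*exp(10^(1/3)*y/4)


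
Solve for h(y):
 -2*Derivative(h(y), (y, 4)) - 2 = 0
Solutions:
 h(y) = C1 + C2*y + C3*y^2 + C4*y^3 - y^4/24


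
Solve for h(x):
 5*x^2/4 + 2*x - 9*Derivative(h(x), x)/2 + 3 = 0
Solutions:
 h(x) = C1 + 5*x^3/54 + 2*x^2/9 + 2*x/3


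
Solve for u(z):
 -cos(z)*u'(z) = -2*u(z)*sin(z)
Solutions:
 u(z) = C1/cos(z)^2


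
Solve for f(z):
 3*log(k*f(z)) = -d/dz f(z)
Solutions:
 li(k*f(z))/k = C1 - 3*z


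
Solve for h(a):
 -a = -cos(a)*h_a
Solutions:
 h(a) = C1 + Integral(a/cos(a), a)


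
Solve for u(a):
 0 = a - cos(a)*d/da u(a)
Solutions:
 u(a) = C1 + Integral(a/cos(a), a)


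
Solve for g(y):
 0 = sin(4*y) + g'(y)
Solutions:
 g(y) = C1 + cos(4*y)/4


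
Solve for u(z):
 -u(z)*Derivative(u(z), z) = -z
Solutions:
 u(z) = -sqrt(C1 + z^2)
 u(z) = sqrt(C1 + z^2)


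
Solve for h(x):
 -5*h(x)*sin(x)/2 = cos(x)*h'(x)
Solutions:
 h(x) = C1*cos(x)^(5/2)


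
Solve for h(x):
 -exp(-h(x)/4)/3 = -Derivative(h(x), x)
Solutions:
 h(x) = 4*log(C1 + x/12)


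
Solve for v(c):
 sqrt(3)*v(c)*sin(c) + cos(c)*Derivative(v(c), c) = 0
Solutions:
 v(c) = C1*cos(c)^(sqrt(3))


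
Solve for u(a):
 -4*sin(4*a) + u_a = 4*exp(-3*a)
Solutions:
 u(a) = C1 - cos(4*a) - 4*exp(-3*a)/3


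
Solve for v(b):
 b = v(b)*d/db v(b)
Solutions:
 v(b) = -sqrt(C1 + b^2)
 v(b) = sqrt(C1 + b^2)


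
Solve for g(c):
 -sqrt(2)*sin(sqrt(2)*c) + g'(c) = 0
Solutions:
 g(c) = C1 - cos(sqrt(2)*c)


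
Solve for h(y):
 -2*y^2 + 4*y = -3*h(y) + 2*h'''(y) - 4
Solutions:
 h(y) = C3*exp(2^(2/3)*3^(1/3)*y/2) + 2*y^2/3 - 4*y/3 + (C1*sin(2^(2/3)*3^(5/6)*y/4) + C2*cos(2^(2/3)*3^(5/6)*y/4))*exp(-2^(2/3)*3^(1/3)*y/4) - 4/3


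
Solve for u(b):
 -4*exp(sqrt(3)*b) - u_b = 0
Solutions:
 u(b) = C1 - 4*sqrt(3)*exp(sqrt(3)*b)/3


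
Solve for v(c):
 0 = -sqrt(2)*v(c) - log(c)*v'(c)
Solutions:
 v(c) = C1*exp(-sqrt(2)*li(c))


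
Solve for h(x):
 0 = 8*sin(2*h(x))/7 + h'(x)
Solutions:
 8*x/7 + log(cos(2*h(x)) - 1)/4 - log(cos(2*h(x)) + 1)/4 = C1


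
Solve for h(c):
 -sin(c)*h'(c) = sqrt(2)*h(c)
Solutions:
 h(c) = C1*(cos(c) + 1)^(sqrt(2)/2)/(cos(c) - 1)^(sqrt(2)/2)


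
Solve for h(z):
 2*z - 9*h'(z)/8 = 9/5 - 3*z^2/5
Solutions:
 h(z) = C1 + 8*z^3/45 + 8*z^2/9 - 8*z/5


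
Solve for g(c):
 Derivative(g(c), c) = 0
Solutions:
 g(c) = C1


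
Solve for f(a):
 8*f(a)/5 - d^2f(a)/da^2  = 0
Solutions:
 f(a) = C1*exp(-2*sqrt(10)*a/5) + C2*exp(2*sqrt(10)*a/5)


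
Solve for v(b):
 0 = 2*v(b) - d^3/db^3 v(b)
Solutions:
 v(b) = C3*exp(2^(1/3)*b) + (C1*sin(2^(1/3)*sqrt(3)*b/2) + C2*cos(2^(1/3)*sqrt(3)*b/2))*exp(-2^(1/3)*b/2)


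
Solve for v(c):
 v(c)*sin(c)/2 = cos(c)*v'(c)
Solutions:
 v(c) = C1/sqrt(cos(c))


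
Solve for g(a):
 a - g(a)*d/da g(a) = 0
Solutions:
 g(a) = -sqrt(C1 + a^2)
 g(a) = sqrt(C1 + a^2)


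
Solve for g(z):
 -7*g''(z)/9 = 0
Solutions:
 g(z) = C1 + C2*z


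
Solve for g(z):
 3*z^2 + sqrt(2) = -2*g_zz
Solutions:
 g(z) = C1 + C2*z - z^4/8 - sqrt(2)*z^2/4


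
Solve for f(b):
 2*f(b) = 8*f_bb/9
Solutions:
 f(b) = C1*exp(-3*b/2) + C2*exp(3*b/2)


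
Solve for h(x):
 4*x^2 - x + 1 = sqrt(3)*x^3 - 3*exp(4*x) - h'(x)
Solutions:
 h(x) = C1 + sqrt(3)*x^4/4 - 4*x^3/3 + x^2/2 - x - 3*exp(4*x)/4


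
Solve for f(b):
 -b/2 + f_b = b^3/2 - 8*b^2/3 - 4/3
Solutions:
 f(b) = C1 + b^4/8 - 8*b^3/9 + b^2/4 - 4*b/3


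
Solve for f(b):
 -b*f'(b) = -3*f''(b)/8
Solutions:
 f(b) = C1 + C2*erfi(2*sqrt(3)*b/3)


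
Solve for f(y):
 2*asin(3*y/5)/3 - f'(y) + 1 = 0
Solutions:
 f(y) = C1 + 2*y*asin(3*y/5)/3 + y + 2*sqrt(25 - 9*y^2)/9


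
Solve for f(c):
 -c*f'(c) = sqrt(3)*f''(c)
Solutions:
 f(c) = C1 + C2*erf(sqrt(2)*3^(3/4)*c/6)


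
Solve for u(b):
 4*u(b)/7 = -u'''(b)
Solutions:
 u(b) = C3*exp(-14^(2/3)*b/7) + (C1*sin(14^(2/3)*sqrt(3)*b/14) + C2*cos(14^(2/3)*sqrt(3)*b/14))*exp(14^(2/3)*b/14)


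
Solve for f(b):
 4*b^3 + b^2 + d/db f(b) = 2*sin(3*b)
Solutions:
 f(b) = C1 - b^4 - b^3/3 - 2*cos(3*b)/3


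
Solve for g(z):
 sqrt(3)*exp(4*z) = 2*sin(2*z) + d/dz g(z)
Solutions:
 g(z) = C1 + sqrt(3)*exp(4*z)/4 + cos(2*z)


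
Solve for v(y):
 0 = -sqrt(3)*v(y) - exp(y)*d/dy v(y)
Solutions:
 v(y) = C1*exp(sqrt(3)*exp(-y))


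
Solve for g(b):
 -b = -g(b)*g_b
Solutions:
 g(b) = -sqrt(C1 + b^2)
 g(b) = sqrt(C1 + b^2)


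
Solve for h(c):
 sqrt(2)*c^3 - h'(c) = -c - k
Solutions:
 h(c) = C1 + sqrt(2)*c^4/4 + c^2/2 + c*k


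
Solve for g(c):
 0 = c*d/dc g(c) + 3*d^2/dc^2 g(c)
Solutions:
 g(c) = C1 + C2*erf(sqrt(6)*c/6)


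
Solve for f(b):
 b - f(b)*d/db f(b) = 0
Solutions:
 f(b) = -sqrt(C1 + b^2)
 f(b) = sqrt(C1 + b^2)


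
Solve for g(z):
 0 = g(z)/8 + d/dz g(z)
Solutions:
 g(z) = C1*exp(-z/8)


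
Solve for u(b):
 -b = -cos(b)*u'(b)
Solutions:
 u(b) = C1 + Integral(b/cos(b), b)


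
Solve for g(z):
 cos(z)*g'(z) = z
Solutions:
 g(z) = C1 + Integral(z/cos(z), z)


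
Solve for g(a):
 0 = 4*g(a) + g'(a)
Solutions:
 g(a) = C1*exp(-4*a)


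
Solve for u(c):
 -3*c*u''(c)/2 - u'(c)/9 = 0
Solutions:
 u(c) = C1 + C2*c^(25/27)


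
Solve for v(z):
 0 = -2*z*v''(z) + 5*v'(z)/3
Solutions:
 v(z) = C1 + C2*z^(11/6)


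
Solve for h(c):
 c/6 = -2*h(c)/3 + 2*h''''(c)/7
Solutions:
 h(c) = C1*exp(-3^(3/4)*7^(1/4)*c/3) + C2*exp(3^(3/4)*7^(1/4)*c/3) + C3*sin(3^(3/4)*7^(1/4)*c/3) + C4*cos(3^(3/4)*7^(1/4)*c/3) - c/4


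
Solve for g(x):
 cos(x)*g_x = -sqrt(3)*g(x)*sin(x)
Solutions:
 g(x) = C1*cos(x)^(sqrt(3))


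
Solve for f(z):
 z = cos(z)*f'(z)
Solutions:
 f(z) = C1 + Integral(z/cos(z), z)


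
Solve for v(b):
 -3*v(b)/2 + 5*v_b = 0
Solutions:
 v(b) = C1*exp(3*b/10)


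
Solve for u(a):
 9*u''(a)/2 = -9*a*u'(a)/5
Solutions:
 u(a) = C1 + C2*erf(sqrt(5)*a/5)


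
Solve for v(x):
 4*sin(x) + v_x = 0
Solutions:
 v(x) = C1 + 4*cos(x)


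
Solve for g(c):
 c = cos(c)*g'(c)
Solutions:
 g(c) = C1 + Integral(c/cos(c), c)


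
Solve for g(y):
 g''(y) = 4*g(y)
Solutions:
 g(y) = C1*exp(-2*y) + C2*exp(2*y)


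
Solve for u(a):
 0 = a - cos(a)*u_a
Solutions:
 u(a) = C1 + Integral(a/cos(a), a)


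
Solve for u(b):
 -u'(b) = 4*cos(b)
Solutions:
 u(b) = C1 - 4*sin(b)


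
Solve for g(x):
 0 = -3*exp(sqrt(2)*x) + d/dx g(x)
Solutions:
 g(x) = C1 + 3*sqrt(2)*exp(sqrt(2)*x)/2


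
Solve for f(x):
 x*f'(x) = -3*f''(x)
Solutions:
 f(x) = C1 + C2*erf(sqrt(6)*x/6)


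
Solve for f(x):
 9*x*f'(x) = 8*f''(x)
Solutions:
 f(x) = C1 + C2*erfi(3*x/4)


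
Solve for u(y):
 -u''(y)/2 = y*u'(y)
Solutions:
 u(y) = C1 + C2*erf(y)


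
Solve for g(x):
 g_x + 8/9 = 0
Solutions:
 g(x) = C1 - 8*x/9


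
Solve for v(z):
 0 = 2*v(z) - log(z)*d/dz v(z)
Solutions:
 v(z) = C1*exp(2*li(z))


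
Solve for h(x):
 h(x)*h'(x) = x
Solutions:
 h(x) = -sqrt(C1 + x^2)
 h(x) = sqrt(C1 + x^2)


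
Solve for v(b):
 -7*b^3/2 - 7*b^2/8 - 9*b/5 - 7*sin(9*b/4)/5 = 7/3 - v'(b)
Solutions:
 v(b) = C1 + 7*b^4/8 + 7*b^3/24 + 9*b^2/10 + 7*b/3 - 28*cos(9*b/4)/45


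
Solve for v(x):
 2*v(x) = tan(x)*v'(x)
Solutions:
 v(x) = C1*sin(x)^2


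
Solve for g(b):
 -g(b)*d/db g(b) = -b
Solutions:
 g(b) = -sqrt(C1 + b^2)
 g(b) = sqrt(C1 + b^2)


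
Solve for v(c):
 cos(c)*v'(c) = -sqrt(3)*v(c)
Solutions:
 v(c) = C1*(sin(c) - 1)^(sqrt(3)/2)/(sin(c) + 1)^(sqrt(3)/2)


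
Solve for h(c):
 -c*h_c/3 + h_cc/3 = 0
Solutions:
 h(c) = C1 + C2*erfi(sqrt(2)*c/2)


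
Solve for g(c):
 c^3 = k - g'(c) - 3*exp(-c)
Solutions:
 g(c) = C1 - c^4/4 + c*k + 3*exp(-c)


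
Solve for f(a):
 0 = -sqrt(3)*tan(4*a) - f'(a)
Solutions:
 f(a) = C1 + sqrt(3)*log(cos(4*a))/4


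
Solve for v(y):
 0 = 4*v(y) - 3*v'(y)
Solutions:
 v(y) = C1*exp(4*y/3)


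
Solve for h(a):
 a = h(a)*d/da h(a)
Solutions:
 h(a) = -sqrt(C1 + a^2)
 h(a) = sqrt(C1 + a^2)


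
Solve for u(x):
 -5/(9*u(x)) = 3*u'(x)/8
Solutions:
 u(x) = -sqrt(C1 - 240*x)/9
 u(x) = sqrt(C1 - 240*x)/9


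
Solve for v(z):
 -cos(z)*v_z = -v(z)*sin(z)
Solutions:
 v(z) = C1/cos(z)


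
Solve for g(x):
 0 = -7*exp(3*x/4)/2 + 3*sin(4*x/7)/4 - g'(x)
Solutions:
 g(x) = C1 - 14*exp(3*x/4)/3 - 21*cos(4*x/7)/16


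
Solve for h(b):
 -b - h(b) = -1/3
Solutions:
 h(b) = 1/3 - b


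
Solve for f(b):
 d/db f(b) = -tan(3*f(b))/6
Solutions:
 f(b) = -asin(C1*exp(-b/2))/3 + pi/3
 f(b) = asin(C1*exp(-b/2))/3


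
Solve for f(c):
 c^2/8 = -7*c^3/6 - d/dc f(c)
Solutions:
 f(c) = C1 - 7*c^4/24 - c^3/24


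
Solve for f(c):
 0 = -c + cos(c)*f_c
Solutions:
 f(c) = C1 + Integral(c/cos(c), c)


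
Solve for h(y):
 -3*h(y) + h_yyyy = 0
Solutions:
 h(y) = C1*exp(-3^(1/4)*y) + C2*exp(3^(1/4)*y) + C3*sin(3^(1/4)*y) + C4*cos(3^(1/4)*y)


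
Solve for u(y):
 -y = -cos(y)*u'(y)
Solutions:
 u(y) = C1 + Integral(y/cos(y), y)


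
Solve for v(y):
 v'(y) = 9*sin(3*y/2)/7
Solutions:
 v(y) = C1 - 6*cos(3*y/2)/7


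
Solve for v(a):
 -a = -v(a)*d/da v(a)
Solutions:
 v(a) = -sqrt(C1 + a^2)
 v(a) = sqrt(C1 + a^2)
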